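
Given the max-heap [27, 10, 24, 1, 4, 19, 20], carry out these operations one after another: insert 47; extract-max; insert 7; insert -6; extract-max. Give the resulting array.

insert 47:
  append 47 at index 7 → [27, 10, 24, 1, 4, 19, 20, 47]
  47 > parent 1 at index 3, swap → [27, 10, 24, 47, 4, 19, 20, 1]
  47 > parent 10 at index 1, swap → [27, 47, 24, 10, 4, 19, 20, 1]
  47 > parent 27 at index 0, swap → [47, 27, 24, 10, 4, 19, 20, 1]
extract-max → returns 47:
  remove root 47; move last element 1 to root → [1, 27, 24, 10, 4, 19, 20]
  1 vs larger child 27 at index 1, swap → [27, 1, 24, 10, 4, 19, 20]
  1 vs larger child 10 at index 3, swap → [27, 10, 24, 1, 4, 19, 20]
insert 7:
  append 7 at index 7 → [27, 10, 24, 1, 4, 19, 20, 7]
  7 > parent 1 at index 3, swap → [27, 10, 24, 7, 4, 19, 20, 1]
insert -6:
  append -6 at index 8 → [27, 10, 24, 7, 4, 19, 20, 1, -6] (no swap needed)
extract-max → returns 27:
  remove root 27; move last element -6 to root → [-6, 10, 24, 7, 4, 19, 20, 1]
  -6 vs larger child 24 at index 2, swap → [24, 10, -6, 7, 4, 19, 20, 1]
  -6 vs larger child 20 at index 6, swap → [24, 10, 20, 7, 4, 19, -6, 1]

[24, 10, 20, 7, 4, 19, -6, 1]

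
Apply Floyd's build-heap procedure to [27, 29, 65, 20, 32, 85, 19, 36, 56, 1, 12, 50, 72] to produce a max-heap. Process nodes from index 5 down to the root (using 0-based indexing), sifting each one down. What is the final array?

sift down from index 5: already satisfies heap property
sift down from index 4: already satisfies heap property
sift down from index 3:
  20 vs larger child 56 at index 8, swap → [27, 29, 65, 56, 32, 85, 19, 36, 20, 1, 12, 50, 72]
sift down from index 2:
  65 vs larger child 85 at index 5, swap → [27, 29, 85, 56, 32, 65, 19, 36, 20, 1, 12, 50, 72]
  65 vs larger child 72 at index 12, swap → [27, 29, 85, 56, 32, 72, 19, 36, 20, 1, 12, 50, 65]
sift down from index 1:
  29 vs larger child 56 at index 3, swap → [27, 56, 85, 29, 32, 72, 19, 36, 20, 1, 12, 50, 65]
  29 vs larger child 36 at index 7, swap → [27, 56, 85, 36, 32, 72, 19, 29, 20, 1, 12, 50, 65]
sift down from index 0:
  27 vs larger child 85 at index 2, swap → [85, 56, 27, 36, 32, 72, 19, 29, 20, 1, 12, 50, 65]
  27 vs larger child 72 at index 5, swap → [85, 56, 72, 36, 32, 27, 19, 29, 20, 1, 12, 50, 65]
  27 vs larger child 65 at index 12, swap → [85, 56, 72, 36, 32, 65, 19, 29, 20, 1, 12, 50, 27]

[85, 56, 72, 36, 32, 65, 19, 29, 20, 1, 12, 50, 27]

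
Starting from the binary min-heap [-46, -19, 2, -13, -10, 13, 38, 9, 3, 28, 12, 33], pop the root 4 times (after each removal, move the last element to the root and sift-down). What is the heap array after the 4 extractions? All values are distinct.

[2, 3, 13, 9, 12, 33, 38, 28]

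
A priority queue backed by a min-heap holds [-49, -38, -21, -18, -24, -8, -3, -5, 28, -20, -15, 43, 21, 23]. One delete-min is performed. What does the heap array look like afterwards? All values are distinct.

remove root -49; move last element 23 to root → [23, -38, -21, -18, -24, -8, -3, -5, 28, -20, -15, 43, 21]
23 vs smaller child -38 at index 1, swap → [-38, 23, -21, -18, -24, -8, -3, -5, 28, -20, -15, 43, 21]
23 vs smaller child -24 at index 4, swap → [-38, -24, -21, -18, 23, -8, -3, -5, 28, -20, -15, 43, 21]
23 vs smaller child -20 at index 9, swap → [-38, -24, -21, -18, -20, -8, -3, -5, 28, 23, -15, 43, 21]

[-38, -24, -21, -18, -20, -8, -3, -5, 28, 23, -15, 43, 21]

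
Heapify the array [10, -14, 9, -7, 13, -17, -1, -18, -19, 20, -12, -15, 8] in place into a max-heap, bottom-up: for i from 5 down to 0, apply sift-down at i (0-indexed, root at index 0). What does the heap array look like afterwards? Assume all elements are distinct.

[20, 13, 9, -7, 10, 8, -1, -18, -19, -14, -12, -15, -17]

sift down from index 5:
  -17 vs larger child 8 at index 12, swap → [10, -14, 9, -7, 13, 8, -1, -18, -19, 20, -12, -15, -17]
sift down from index 4:
  13 vs larger child 20 at index 9, swap → [10, -14, 9, -7, 20, 8, -1, -18, -19, 13, -12, -15, -17]
sift down from index 3: already satisfies heap property
sift down from index 2: already satisfies heap property
sift down from index 1:
  -14 vs larger child 20 at index 4, swap → [10, 20, 9, -7, -14, 8, -1, -18, -19, 13, -12, -15, -17]
  -14 vs larger child 13 at index 9, swap → [10, 20, 9, -7, 13, 8, -1, -18, -19, -14, -12, -15, -17]
sift down from index 0:
  10 vs larger child 20 at index 1, swap → [20, 10, 9, -7, 13, 8, -1, -18, -19, -14, -12, -15, -17]
  10 vs larger child 13 at index 4, swap → [20, 13, 9, -7, 10, 8, -1, -18, -19, -14, -12, -15, -17]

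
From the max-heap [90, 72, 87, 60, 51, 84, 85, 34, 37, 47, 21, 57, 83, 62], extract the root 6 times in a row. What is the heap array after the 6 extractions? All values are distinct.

extract-max #1 returns 90:
  remove root 90; move last element 62 to root → [62, 72, 87, 60, 51, 84, 85, 34, 37, 47, 21, 57, 83]
  62 vs larger child 87 at index 2, swap → [87, 72, 62, 60, 51, 84, 85, 34, 37, 47, 21, 57, 83]
  62 vs larger child 85 at index 6, swap → [87, 72, 85, 60, 51, 84, 62, 34, 37, 47, 21, 57, 83]
extract-max #2 returns 87:
  remove root 87; move last element 83 to root → [83, 72, 85, 60, 51, 84, 62, 34, 37, 47, 21, 57]
  83 vs larger child 85 at index 2, swap → [85, 72, 83, 60, 51, 84, 62, 34, 37, 47, 21, 57]
  83 vs larger child 84 at index 5, swap → [85, 72, 84, 60, 51, 83, 62, 34, 37, 47, 21, 57]
extract-max #3 returns 85:
  remove root 85; move last element 57 to root → [57, 72, 84, 60, 51, 83, 62, 34, 37, 47, 21]
  57 vs larger child 84 at index 2, swap → [84, 72, 57, 60, 51, 83, 62, 34, 37, 47, 21]
  57 vs larger child 83 at index 5, swap → [84, 72, 83, 60, 51, 57, 62, 34, 37, 47, 21]
extract-max #4 returns 84:
  remove root 84; move last element 21 to root → [21, 72, 83, 60, 51, 57, 62, 34, 37, 47]
  21 vs larger child 83 at index 2, swap → [83, 72, 21, 60, 51, 57, 62, 34, 37, 47]
  21 vs larger child 62 at index 6, swap → [83, 72, 62, 60, 51, 57, 21, 34, 37, 47]
extract-max #5 returns 83:
  remove root 83; move last element 47 to root → [47, 72, 62, 60, 51, 57, 21, 34, 37]
  47 vs larger child 72 at index 1, swap → [72, 47, 62, 60, 51, 57, 21, 34, 37]
  47 vs larger child 60 at index 3, swap → [72, 60, 62, 47, 51, 57, 21, 34, 37]
extract-max #6 returns 72:
  remove root 72; move last element 37 to root → [37, 60, 62, 47, 51, 57, 21, 34]
  37 vs larger child 62 at index 2, swap → [62, 60, 37, 47, 51, 57, 21, 34]
  37 vs larger child 57 at index 5, swap → [62, 60, 57, 47, 51, 37, 21, 34]

[62, 60, 57, 47, 51, 37, 21, 34]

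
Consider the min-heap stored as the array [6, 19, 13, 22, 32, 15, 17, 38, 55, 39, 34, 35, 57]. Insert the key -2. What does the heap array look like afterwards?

[-2, 19, 6, 22, 32, 15, 13, 38, 55, 39, 34, 35, 57, 17]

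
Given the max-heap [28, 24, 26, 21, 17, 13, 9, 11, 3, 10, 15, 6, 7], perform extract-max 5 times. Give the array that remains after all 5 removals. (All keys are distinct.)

extract-max #1 returns 28:
  remove root 28; move last element 7 to root → [7, 24, 26, 21, 17, 13, 9, 11, 3, 10, 15, 6]
  7 vs larger child 26 at index 2, swap → [26, 24, 7, 21, 17, 13, 9, 11, 3, 10, 15, 6]
  7 vs larger child 13 at index 5, swap → [26, 24, 13, 21, 17, 7, 9, 11, 3, 10, 15, 6]
extract-max #2 returns 26:
  remove root 26; move last element 6 to root → [6, 24, 13, 21, 17, 7, 9, 11, 3, 10, 15]
  6 vs larger child 24 at index 1, swap → [24, 6, 13, 21, 17, 7, 9, 11, 3, 10, 15]
  6 vs larger child 21 at index 3, swap → [24, 21, 13, 6, 17, 7, 9, 11, 3, 10, 15]
  6 vs larger child 11 at index 7, swap → [24, 21, 13, 11, 17, 7, 9, 6, 3, 10, 15]
extract-max #3 returns 24:
  remove root 24; move last element 15 to root → [15, 21, 13, 11, 17, 7, 9, 6, 3, 10]
  15 vs larger child 21 at index 1, swap → [21, 15, 13, 11, 17, 7, 9, 6, 3, 10]
  15 vs larger child 17 at index 4, swap → [21, 17, 13, 11, 15, 7, 9, 6, 3, 10]
extract-max #4 returns 21:
  remove root 21; move last element 10 to root → [10, 17, 13, 11, 15, 7, 9, 6, 3]
  10 vs larger child 17 at index 1, swap → [17, 10, 13, 11, 15, 7, 9, 6, 3]
  10 vs larger child 15 at index 4, swap → [17, 15, 13, 11, 10, 7, 9, 6, 3]
extract-max #5 returns 17:
  remove root 17; move last element 3 to root → [3, 15, 13, 11, 10, 7, 9, 6]
  3 vs larger child 15 at index 1, swap → [15, 3, 13, 11, 10, 7, 9, 6]
  3 vs larger child 11 at index 3, swap → [15, 11, 13, 3, 10, 7, 9, 6]
  3 vs only child 6 at index 7, swap → [15, 11, 13, 6, 10, 7, 9, 3]

[15, 11, 13, 6, 10, 7, 9, 3]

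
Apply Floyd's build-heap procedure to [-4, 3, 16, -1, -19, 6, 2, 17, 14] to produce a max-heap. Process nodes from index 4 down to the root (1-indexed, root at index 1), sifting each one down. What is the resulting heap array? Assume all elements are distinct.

[17, 14, 16, 3, -19, 6, 2, -1, -4]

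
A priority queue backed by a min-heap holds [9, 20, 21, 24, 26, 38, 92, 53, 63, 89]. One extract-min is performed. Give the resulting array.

remove root 9; move last element 89 to root → [89, 20, 21, 24, 26, 38, 92, 53, 63]
89 vs smaller child 20 at index 1, swap → [20, 89, 21, 24, 26, 38, 92, 53, 63]
89 vs smaller child 24 at index 3, swap → [20, 24, 21, 89, 26, 38, 92, 53, 63]
89 vs smaller child 53 at index 7, swap → [20, 24, 21, 53, 26, 38, 92, 89, 63]

[20, 24, 21, 53, 26, 38, 92, 89, 63]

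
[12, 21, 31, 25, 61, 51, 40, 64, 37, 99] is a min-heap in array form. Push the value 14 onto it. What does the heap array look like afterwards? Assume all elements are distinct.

[12, 14, 31, 25, 21, 51, 40, 64, 37, 99, 61]

append 14 at index 10 → [12, 21, 31, 25, 61, 51, 40, 64, 37, 99, 14]
14 < parent 61 at index 4, swap → [12, 21, 31, 25, 14, 51, 40, 64, 37, 99, 61]
14 < parent 21 at index 1, swap → [12, 14, 31, 25, 21, 51, 40, 64, 37, 99, 61]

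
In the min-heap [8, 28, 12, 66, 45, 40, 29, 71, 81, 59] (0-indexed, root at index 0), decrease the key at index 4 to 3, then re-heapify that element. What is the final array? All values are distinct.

set index 4 from 45 to 3 → [8, 28, 12, 66, 3, 40, 29, 71, 81, 59]
3 < parent 28 at index 1, swap → [8, 3, 12, 66, 28, 40, 29, 71, 81, 59]
3 < parent 8 at index 0, swap → [3, 8, 12, 66, 28, 40, 29, 71, 81, 59]

[3, 8, 12, 66, 28, 40, 29, 71, 81, 59]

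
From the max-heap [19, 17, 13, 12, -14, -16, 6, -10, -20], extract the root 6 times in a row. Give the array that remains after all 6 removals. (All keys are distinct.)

[-14, -20, -16]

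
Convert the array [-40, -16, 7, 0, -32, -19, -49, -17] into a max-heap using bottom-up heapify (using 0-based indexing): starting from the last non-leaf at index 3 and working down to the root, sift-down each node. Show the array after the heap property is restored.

[7, 0, -19, -16, -32, -40, -49, -17]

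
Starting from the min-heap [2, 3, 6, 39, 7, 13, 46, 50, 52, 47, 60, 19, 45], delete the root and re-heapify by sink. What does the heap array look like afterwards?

[3, 7, 6, 39, 45, 13, 46, 50, 52, 47, 60, 19]

remove root 2; move last element 45 to root → [45, 3, 6, 39, 7, 13, 46, 50, 52, 47, 60, 19]
45 vs smaller child 3 at index 1, swap → [3, 45, 6, 39, 7, 13, 46, 50, 52, 47, 60, 19]
45 vs smaller child 7 at index 4, swap → [3, 7, 6, 39, 45, 13, 46, 50, 52, 47, 60, 19]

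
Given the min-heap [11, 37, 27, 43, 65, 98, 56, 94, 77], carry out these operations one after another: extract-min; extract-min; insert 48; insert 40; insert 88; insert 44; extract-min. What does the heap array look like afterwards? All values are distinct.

[40, 43, 56, 48, 44, 98, 77, 94, 65, 88]

extract-min → returns 11:
  remove root 11; move last element 77 to root → [77, 37, 27, 43, 65, 98, 56, 94]
  77 vs smaller child 27 at index 2, swap → [27, 37, 77, 43, 65, 98, 56, 94]
  77 vs smaller child 56 at index 6, swap → [27, 37, 56, 43, 65, 98, 77, 94]
extract-min → returns 27:
  remove root 27; move last element 94 to root → [94, 37, 56, 43, 65, 98, 77]
  94 vs smaller child 37 at index 1, swap → [37, 94, 56, 43, 65, 98, 77]
  94 vs smaller child 43 at index 3, swap → [37, 43, 56, 94, 65, 98, 77]
insert 48:
  append 48 at index 7 → [37, 43, 56, 94, 65, 98, 77, 48]
  48 < parent 94 at index 3, swap → [37, 43, 56, 48, 65, 98, 77, 94]
insert 40:
  append 40 at index 8 → [37, 43, 56, 48, 65, 98, 77, 94, 40]
  40 < parent 48 at index 3, swap → [37, 43, 56, 40, 65, 98, 77, 94, 48]
  40 < parent 43 at index 1, swap → [37, 40, 56, 43, 65, 98, 77, 94, 48]
insert 88:
  append 88 at index 9 → [37, 40, 56, 43, 65, 98, 77, 94, 48, 88] (no swap needed)
insert 44:
  append 44 at index 10 → [37, 40, 56, 43, 65, 98, 77, 94, 48, 88, 44]
  44 < parent 65 at index 4, swap → [37, 40, 56, 43, 44, 98, 77, 94, 48, 88, 65]
extract-min → returns 37:
  remove root 37; move last element 65 to root → [65, 40, 56, 43, 44, 98, 77, 94, 48, 88]
  65 vs smaller child 40 at index 1, swap → [40, 65, 56, 43, 44, 98, 77, 94, 48, 88]
  65 vs smaller child 43 at index 3, swap → [40, 43, 56, 65, 44, 98, 77, 94, 48, 88]
  65 vs smaller child 48 at index 8, swap → [40, 43, 56, 48, 44, 98, 77, 94, 65, 88]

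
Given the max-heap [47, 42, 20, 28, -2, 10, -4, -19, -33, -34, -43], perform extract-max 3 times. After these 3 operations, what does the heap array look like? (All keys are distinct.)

extract-max #1 returns 47:
  remove root 47; move last element -43 to root → [-43, 42, 20, 28, -2, 10, -4, -19, -33, -34]
  -43 vs larger child 42 at index 1, swap → [42, -43, 20, 28, -2, 10, -4, -19, -33, -34]
  -43 vs larger child 28 at index 3, swap → [42, 28, 20, -43, -2, 10, -4, -19, -33, -34]
  -43 vs larger child -19 at index 7, swap → [42, 28, 20, -19, -2, 10, -4, -43, -33, -34]
extract-max #2 returns 42:
  remove root 42; move last element -34 to root → [-34, 28, 20, -19, -2, 10, -4, -43, -33]
  -34 vs larger child 28 at index 1, swap → [28, -34, 20, -19, -2, 10, -4, -43, -33]
  -34 vs larger child -2 at index 4, swap → [28, -2, 20, -19, -34, 10, -4, -43, -33]
extract-max #3 returns 28:
  remove root 28; move last element -33 to root → [-33, -2, 20, -19, -34, 10, -4, -43]
  -33 vs larger child 20 at index 2, swap → [20, -2, -33, -19, -34, 10, -4, -43]
  -33 vs larger child 10 at index 5, swap → [20, -2, 10, -19, -34, -33, -4, -43]

[20, -2, 10, -19, -34, -33, -4, -43]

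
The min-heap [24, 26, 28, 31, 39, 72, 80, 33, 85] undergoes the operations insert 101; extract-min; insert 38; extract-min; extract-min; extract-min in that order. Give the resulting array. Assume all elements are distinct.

[33, 38, 39, 85, 101, 72, 80]

insert 101:
  append 101 at index 9 → [24, 26, 28, 31, 39, 72, 80, 33, 85, 101] (no swap needed)
extract-min → returns 24:
  remove root 24; move last element 101 to root → [101, 26, 28, 31, 39, 72, 80, 33, 85]
  101 vs smaller child 26 at index 1, swap → [26, 101, 28, 31, 39, 72, 80, 33, 85]
  101 vs smaller child 31 at index 3, swap → [26, 31, 28, 101, 39, 72, 80, 33, 85]
  101 vs smaller child 33 at index 7, swap → [26, 31, 28, 33, 39, 72, 80, 101, 85]
insert 38:
  append 38 at index 9 → [26, 31, 28, 33, 39, 72, 80, 101, 85, 38]
  38 < parent 39 at index 4, swap → [26, 31, 28, 33, 38, 72, 80, 101, 85, 39]
extract-min → returns 26:
  remove root 26; move last element 39 to root → [39, 31, 28, 33, 38, 72, 80, 101, 85]
  39 vs smaller child 28 at index 2, swap → [28, 31, 39, 33, 38, 72, 80, 101, 85]
extract-min → returns 28:
  remove root 28; move last element 85 to root → [85, 31, 39, 33, 38, 72, 80, 101]
  85 vs smaller child 31 at index 1, swap → [31, 85, 39, 33, 38, 72, 80, 101]
  85 vs smaller child 33 at index 3, swap → [31, 33, 39, 85, 38, 72, 80, 101]
extract-min → returns 31:
  remove root 31; move last element 101 to root → [101, 33, 39, 85, 38, 72, 80]
  101 vs smaller child 33 at index 1, swap → [33, 101, 39, 85, 38, 72, 80]
  101 vs smaller child 38 at index 4, swap → [33, 38, 39, 85, 101, 72, 80]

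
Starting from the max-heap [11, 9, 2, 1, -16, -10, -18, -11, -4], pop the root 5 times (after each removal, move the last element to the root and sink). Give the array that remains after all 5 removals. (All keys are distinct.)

extract-max #1 returns 11:
  remove root 11; move last element -4 to root → [-4, 9, 2, 1, -16, -10, -18, -11]
  -4 vs larger child 9 at index 1, swap → [9, -4, 2, 1, -16, -10, -18, -11]
  -4 vs larger child 1 at index 3, swap → [9, 1, 2, -4, -16, -10, -18, -11]
extract-max #2 returns 9:
  remove root 9; move last element -11 to root → [-11, 1, 2, -4, -16, -10, -18]
  -11 vs larger child 2 at index 2, swap → [2, 1, -11, -4, -16, -10, -18]
  -11 vs larger child -10 at index 5, swap → [2, 1, -10, -4, -16, -11, -18]
extract-max #3 returns 2:
  remove root 2; move last element -18 to root → [-18, 1, -10, -4, -16, -11]
  -18 vs larger child 1 at index 1, swap → [1, -18, -10, -4, -16, -11]
  -18 vs larger child -4 at index 3, swap → [1, -4, -10, -18, -16, -11]
extract-max #4 returns 1:
  remove root 1; move last element -11 to root → [-11, -4, -10, -18, -16]
  -11 vs larger child -4 at index 1, swap → [-4, -11, -10, -18, -16]
extract-max #5 returns -4:
  remove root -4; move last element -16 to root → [-16, -11, -10, -18]
  -16 vs larger child -10 at index 2, swap → [-10, -11, -16, -18]

[-10, -11, -16, -18]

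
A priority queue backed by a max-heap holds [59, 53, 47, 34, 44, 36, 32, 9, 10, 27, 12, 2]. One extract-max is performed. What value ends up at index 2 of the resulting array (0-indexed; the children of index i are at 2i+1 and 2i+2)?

remove root 59; move last element 2 to root → [2, 53, 47, 34, 44, 36, 32, 9, 10, 27, 12]
2 vs larger child 53 at index 1, swap → [53, 2, 47, 34, 44, 36, 32, 9, 10, 27, 12]
2 vs larger child 44 at index 4, swap → [53, 44, 47, 34, 2, 36, 32, 9, 10, 27, 12]
2 vs larger child 27 at index 9, swap → [53, 44, 47, 34, 27, 36, 32, 9, 10, 2, 12]
resulting array: [53, 44, 47, 34, 27, 36, 32, 9, 10, 2, 12]

47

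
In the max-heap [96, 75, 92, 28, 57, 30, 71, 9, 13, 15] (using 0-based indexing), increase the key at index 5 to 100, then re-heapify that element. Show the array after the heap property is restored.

[100, 75, 96, 28, 57, 92, 71, 9, 13, 15]

set index 5 from 30 to 100 → [96, 75, 92, 28, 57, 100, 71, 9, 13, 15]
100 > parent 92 at index 2, swap → [96, 75, 100, 28, 57, 92, 71, 9, 13, 15]
100 > parent 96 at index 0, swap → [100, 75, 96, 28, 57, 92, 71, 9, 13, 15]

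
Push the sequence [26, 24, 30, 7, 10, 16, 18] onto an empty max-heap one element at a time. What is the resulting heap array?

[30, 24, 26, 7, 10, 16, 18]

Insert 26:
  append 26 at index 0 → [26] (no swap needed)
Insert 24:
  append 24 at index 1 → [26, 24] (no swap needed)
Insert 30:
  append 30 at index 2 → [26, 24, 30]
  30 > parent 26 at index 0, swap → [30, 24, 26]
Insert 7:
  append 7 at index 3 → [30, 24, 26, 7] (no swap needed)
Insert 10:
  append 10 at index 4 → [30, 24, 26, 7, 10] (no swap needed)
Insert 16:
  append 16 at index 5 → [30, 24, 26, 7, 10, 16] (no swap needed)
Insert 18:
  append 18 at index 6 → [30, 24, 26, 7, 10, 16, 18] (no swap needed)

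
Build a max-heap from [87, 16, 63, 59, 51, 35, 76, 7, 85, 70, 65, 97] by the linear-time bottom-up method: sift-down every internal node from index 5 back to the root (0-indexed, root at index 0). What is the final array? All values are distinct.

[97, 85, 87, 59, 70, 63, 76, 7, 16, 51, 65, 35]

sift down from index 5:
  35 vs only child 97 at index 11, swap → [87, 16, 63, 59, 51, 97, 76, 7, 85, 70, 65, 35]
sift down from index 4:
  51 vs larger child 70 at index 9, swap → [87, 16, 63, 59, 70, 97, 76, 7, 85, 51, 65, 35]
sift down from index 3:
  59 vs larger child 85 at index 8, swap → [87, 16, 63, 85, 70, 97, 76, 7, 59, 51, 65, 35]
sift down from index 2:
  63 vs larger child 97 at index 5, swap → [87, 16, 97, 85, 70, 63, 76, 7, 59, 51, 65, 35]
sift down from index 1:
  16 vs larger child 85 at index 3, swap → [87, 85, 97, 16, 70, 63, 76, 7, 59, 51, 65, 35]
  16 vs larger child 59 at index 8, swap → [87, 85, 97, 59, 70, 63, 76, 7, 16, 51, 65, 35]
sift down from index 0:
  87 vs larger child 97 at index 2, swap → [97, 85, 87, 59, 70, 63, 76, 7, 16, 51, 65, 35]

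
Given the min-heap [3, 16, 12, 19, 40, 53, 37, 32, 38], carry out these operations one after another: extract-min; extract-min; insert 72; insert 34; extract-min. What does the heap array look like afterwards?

extract-min → returns 3:
  remove root 3; move last element 38 to root → [38, 16, 12, 19, 40, 53, 37, 32]
  38 vs smaller child 12 at index 2, swap → [12, 16, 38, 19, 40, 53, 37, 32]
  38 vs smaller child 37 at index 6, swap → [12, 16, 37, 19, 40, 53, 38, 32]
extract-min → returns 12:
  remove root 12; move last element 32 to root → [32, 16, 37, 19, 40, 53, 38]
  32 vs smaller child 16 at index 1, swap → [16, 32, 37, 19, 40, 53, 38]
  32 vs smaller child 19 at index 3, swap → [16, 19, 37, 32, 40, 53, 38]
insert 72:
  append 72 at index 7 → [16, 19, 37, 32, 40, 53, 38, 72] (no swap needed)
insert 34:
  append 34 at index 8 → [16, 19, 37, 32, 40, 53, 38, 72, 34] (no swap needed)
extract-min → returns 16:
  remove root 16; move last element 34 to root → [34, 19, 37, 32, 40, 53, 38, 72]
  34 vs smaller child 19 at index 1, swap → [19, 34, 37, 32, 40, 53, 38, 72]
  34 vs smaller child 32 at index 3, swap → [19, 32, 37, 34, 40, 53, 38, 72]

[19, 32, 37, 34, 40, 53, 38, 72]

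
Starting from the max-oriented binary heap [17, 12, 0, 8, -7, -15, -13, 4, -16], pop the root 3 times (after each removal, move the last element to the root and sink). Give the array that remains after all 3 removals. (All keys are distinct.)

[4, -7, 0, -16, -13, -15]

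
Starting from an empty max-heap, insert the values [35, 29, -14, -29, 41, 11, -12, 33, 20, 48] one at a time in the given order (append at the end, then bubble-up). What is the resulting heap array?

Insert 35:
  append 35 at index 0 → [35] (no swap needed)
Insert 29:
  append 29 at index 1 → [35, 29] (no swap needed)
Insert -14:
  append -14 at index 2 → [35, 29, -14] (no swap needed)
Insert -29:
  append -29 at index 3 → [35, 29, -14, -29] (no swap needed)
Insert 41:
  append 41 at index 4 → [35, 29, -14, -29, 41]
  41 > parent 29 at index 1, swap → [35, 41, -14, -29, 29]
  41 > parent 35 at index 0, swap → [41, 35, -14, -29, 29]
Insert 11:
  append 11 at index 5 → [41, 35, -14, -29, 29, 11]
  11 > parent -14 at index 2, swap → [41, 35, 11, -29, 29, -14]
Insert -12:
  append -12 at index 6 → [41, 35, 11, -29, 29, -14, -12] (no swap needed)
Insert 33:
  append 33 at index 7 → [41, 35, 11, -29, 29, -14, -12, 33]
  33 > parent -29 at index 3, swap → [41, 35, 11, 33, 29, -14, -12, -29]
Insert 20:
  append 20 at index 8 → [41, 35, 11, 33, 29, -14, -12, -29, 20] (no swap needed)
Insert 48:
  append 48 at index 9 → [41, 35, 11, 33, 29, -14, -12, -29, 20, 48]
  48 > parent 29 at index 4, swap → [41, 35, 11, 33, 48, -14, -12, -29, 20, 29]
  48 > parent 35 at index 1, swap → [41, 48, 11, 33, 35, -14, -12, -29, 20, 29]
  48 > parent 41 at index 0, swap → [48, 41, 11, 33, 35, -14, -12, -29, 20, 29]

[48, 41, 11, 33, 35, -14, -12, -29, 20, 29]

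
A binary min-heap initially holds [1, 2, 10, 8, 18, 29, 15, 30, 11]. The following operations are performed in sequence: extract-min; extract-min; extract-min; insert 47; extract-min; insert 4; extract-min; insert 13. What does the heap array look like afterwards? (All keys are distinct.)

[11, 18, 13, 30, 47, 29, 15]

extract-min → returns 1:
  remove root 1; move last element 11 to root → [11, 2, 10, 8, 18, 29, 15, 30]
  11 vs smaller child 2 at index 1, swap → [2, 11, 10, 8, 18, 29, 15, 30]
  11 vs smaller child 8 at index 3, swap → [2, 8, 10, 11, 18, 29, 15, 30]
extract-min → returns 2:
  remove root 2; move last element 30 to root → [30, 8, 10, 11, 18, 29, 15]
  30 vs smaller child 8 at index 1, swap → [8, 30, 10, 11, 18, 29, 15]
  30 vs smaller child 11 at index 3, swap → [8, 11, 10, 30, 18, 29, 15]
extract-min → returns 8:
  remove root 8; move last element 15 to root → [15, 11, 10, 30, 18, 29]
  15 vs smaller child 10 at index 2, swap → [10, 11, 15, 30, 18, 29]
insert 47:
  append 47 at index 6 → [10, 11, 15, 30, 18, 29, 47] (no swap needed)
extract-min → returns 10:
  remove root 10; move last element 47 to root → [47, 11, 15, 30, 18, 29]
  47 vs smaller child 11 at index 1, swap → [11, 47, 15, 30, 18, 29]
  47 vs smaller child 18 at index 4, swap → [11, 18, 15, 30, 47, 29]
insert 4:
  append 4 at index 6 → [11, 18, 15, 30, 47, 29, 4]
  4 < parent 15 at index 2, swap → [11, 18, 4, 30, 47, 29, 15]
  4 < parent 11 at index 0, swap → [4, 18, 11, 30, 47, 29, 15]
extract-min → returns 4:
  remove root 4; move last element 15 to root → [15, 18, 11, 30, 47, 29]
  15 vs smaller child 11 at index 2, swap → [11, 18, 15, 30, 47, 29]
insert 13:
  append 13 at index 6 → [11, 18, 15, 30, 47, 29, 13]
  13 < parent 15 at index 2, swap → [11, 18, 13, 30, 47, 29, 15]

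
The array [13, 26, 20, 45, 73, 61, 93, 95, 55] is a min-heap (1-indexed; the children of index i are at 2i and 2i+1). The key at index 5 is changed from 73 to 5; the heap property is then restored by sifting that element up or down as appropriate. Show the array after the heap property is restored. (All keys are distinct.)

[5, 13, 20, 45, 26, 61, 93, 95, 55]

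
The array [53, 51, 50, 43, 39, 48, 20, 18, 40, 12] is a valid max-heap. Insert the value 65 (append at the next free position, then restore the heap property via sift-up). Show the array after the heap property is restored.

[65, 53, 50, 43, 51, 48, 20, 18, 40, 12, 39]

append 65 at index 10 → [53, 51, 50, 43, 39, 48, 20, 18, 40, 12, 65]
65 > parent 39 at index 4, swap → [53, 51, 50, 43, 65, 48, 20, 18, 40, 12, 39]
65 > parent 51 at index 1, swap → [53, 65, 50, 43, 51, 48, 20, 18, 40, 12, 39]
65 > parent 53 at index 0, swap → [65, 53, 50, 43, 51, 48, 20, 18, 40, 12, 39]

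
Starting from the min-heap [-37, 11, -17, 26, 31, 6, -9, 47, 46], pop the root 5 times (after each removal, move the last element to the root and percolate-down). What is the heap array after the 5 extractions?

[26, 31, 46, 47]

extract-min #1 returns -37:
  remove root -37; move last element 46 to root → [46, 11, -17, 26, 31, 6, -9, 47]
  46 vs smaller child -17 at index 2, swap → [-17, 11, 46, 26, 31, 6, -9, 47]
  46 vs smaller child -9 at index 6, swap → [-17, 11, -9, 26, 31, 6, 46, 47]
extract-min #2 returns -17:
  remove root -17; move last element 47 to root → [47, 11, -9, 26, 31, 6, 46]
  47 vs smaller child -9 at index 2, swap → [-9, 11, 47, 26, 31, 6, 46]
  47 vs smaller child 6 at index 5, swap → [-9, 11, 6, 26, 31, 47, 46]
extract-min #3 returns -9:
  remove root -9; move last element 46 to root → [46, 11, 6, 26, 31, 47]
  46 vs smaller child 6 at index 2, swap → [6, 11, 46, 26, 31, 47]
extract-min #4 returns 6:
  remove root 6; move last element 47 to root → [47, 11, 46, 26, 31]
  47 vs smaller child 11 at index 1, swap → [11, 47, 46, 26, 31]
  47 vs smaller child 26 at index 3, swap → [11, 26, 46, 47, 31]
extract-min #5 returns 11:
  remove root 11; move last element 31 to root → [31, 26, 46, 47]
  31 vs smaller child 26 at index 1, swap → [26, 31, 46, 47]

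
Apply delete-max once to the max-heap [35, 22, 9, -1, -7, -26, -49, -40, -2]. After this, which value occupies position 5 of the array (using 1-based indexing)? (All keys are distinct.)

remove root 35; move last element -2 to root → [-2, 22, 9, -1, -7, -26, -49, -40]
-2 vs larger child 22 at index 2, swap → [22, -2, 9, -1, -7, -26, -49, -40]
-2 vs larger child -1 at index 4, swap → [22, -1, 9, -2, -7, -26, -49, -40]
resulting array: [22, -1, 9, -2, -7, -26, -49, -40]

-7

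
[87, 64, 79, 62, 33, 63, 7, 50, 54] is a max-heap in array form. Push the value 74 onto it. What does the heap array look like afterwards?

append 74 at index 9 → [87, 64, 79, 62, 33, 63, 7, 50, 54, 74]
74 > parent 33 at index 4, swap → [87, 64, 79, 62, 74, 63, 7, 50, 54, 33]
74 > parent 64 at index 1, swap → [87, 74, 79, 62, 64, 63, 7, 50, 54, 33]

[87, 74, 79, 62, 64, 63, 7, 50, 54, 33]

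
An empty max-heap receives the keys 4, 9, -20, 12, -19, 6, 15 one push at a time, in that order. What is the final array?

Insert 4:
  append 4 at index 0 → [4] (no swap needed)
Insert 9:
  append 9 at index 1 → [4, 9]
  9 > parent 4 at index 0, swap → [9, 4]
Insert -20:
  append -20 at index 2 → [9, 4, -20] (no swap needed)
Insert 12:
  append 12 at index 3 → [9, 4, -20, 12]
  12 > parent 4 at index 1, swap → [9, 12, -20, 4]
  12 > parent 9 at index 0, swap → [12, 9, -20, 4]
Insert -19:
  append -19 at index 4 → [12, 9, -20, 4, -19] (no swap needed)
Insert 6:
  append 6 at index 5 → [12, 9, -20, 4, -19, 6]
  6 > parent -20 at index 2, swap → [12, 9, 6, 4, -19, -20]
Insert 15:
  append 15 at index 6 → [12, 9, 6, 4, -19, -20, 15]
  15 > parent 6 at index 2, swap → [12, 9, 15, 4, -19, -20, 6]
  15 > parent 12 at index 0, swap → [15, 9, 12, 4, -19, -20, 6]

[15, 9, 12, 4, -19, -20, 6]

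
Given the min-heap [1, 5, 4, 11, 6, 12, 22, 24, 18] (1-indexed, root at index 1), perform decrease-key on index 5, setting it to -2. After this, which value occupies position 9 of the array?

18

set index 5 from 6 to -2 → [1, 5, 4, 11, -2, 12, 22, 24, 18]
-2 < parent 5 at index 2, swap → [1, -2, 4, 11, 5, 12, 22, 24, 18]
-2 < parent 1 at index 1, swap → [-2, 1, 4, 11, 5, 12, 22, 24, 18]
resulting array: [-2, 1, 4, 11, 5, 12, 22, 24, 18]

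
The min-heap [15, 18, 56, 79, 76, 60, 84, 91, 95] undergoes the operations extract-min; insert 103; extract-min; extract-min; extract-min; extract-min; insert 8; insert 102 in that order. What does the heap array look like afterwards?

extract-min → returns 15:
  remove root 15; move last element 95 to root → [95, 18, 56, 79, 76, 60, 84, 91]
  95 vs smaller child 18 at index 1, swap → [18, 95, 56, 79, 76, 60, 84, 91]
  95 vs smaller child 76 at index 4, swap → [18, 76, 56, 79, 95, 60, 84, 91]
insert 103:
  append 103 at index 8 → [18, 76, 56, 79, 95, 60, 84, 91, 103] (no swap needed)
extract-min → returns 18:
  remove root 18; move last element 103 to root → [103, 76, 56, 79, 95, 60, 84, 91]
  103 vs smaller child 56 at index 2, swap → [56, 76, 103, 79, 95, 60, 84, 91]
  103 vs smaller child 60 at index 5, swap → [56, 76, 60, 79, 95, 103, 84, 91]
extract-min → returns 56:
  remove root 56; move last element 91 to root → [91, 76, 60, 79, 95, 103, 84]
  91 vs smaller child 60 at index 2, swap → [60, 76, 91, 79, 95, 103, 84]
  91 vs smaller child 84 at index 6, swap → [60, 76, 84, 79, 95, 103, 91]
extract-min → returns 60:
  remove root 60; move last element 91 to root → [91, 76, 84, 79, 95, 103]
  91 vs smaller child 76 at index 1, swap → [76, 91, 84, 79, 95, 103]
  91 vs smaller child 79 at index 3, swap → [76, 79, 84, 91, 95, 103]
extract-min → returns 76:
  remove root 76; move last element 103 to root → [103, 79, 84, 91, 95]
  103 vs smaller child 79 at index 1, swap → [79, 103, 84, 91, 95]
  103 vs smaller child 91 at index 3, swap → [79, 91, 84, 103, 95]
insert 8:
  append 8 at index 5 → [79, 91, 84, 103, 95, 8]
  8 < parent 84 at index 2, swap → [79, 91, 8, 103, 95, 84]
  8 < parent 79 at index 0, swap → [8, 91, 79, 103, 95, 84]
insert 102:
  append 102 at index 6 → [8, 91, 79, 103, 95, 84, 102] (no swap needed)

[8, 91, 79, 103, 95, 84, 102]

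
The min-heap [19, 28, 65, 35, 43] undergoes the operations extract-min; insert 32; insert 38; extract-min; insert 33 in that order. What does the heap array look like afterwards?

extract-min → returns 19:
  remove root 19; move last element 43 to root → [43, 28, 65, 35]
  43 vs smaller child 28 at index 1, swap → [28, 43, 65, 35]
  43 vs only child 35 at index 3, swap → [28, 35, 65, 43]
insert 32:
  append 32 at index 4 → [28, 35, 65, 43, 32]
  32 < parent 35 at index 1, swap → [28, 32, 65, 43, 35]
insert 38:
  append 38 at index 5 → [28, 32, 65, 43, 35, 38]
  38 < parent 65 at index 2, swap → [28, 32, 38, 43, 35, 65]
extract-min → returns 28:
  remove root 28; move last element 65 to root → [65, 32, 38, 43, 35]
  65 vs smaller child 32 at index 1, swap → [32, 65, 38, 43, 35]
  65 vs smaller child 35 at index 4, swap → [32, 35, 38, 43, 65]
insert 33:
  append 33 at index 5 → [32, 35, 38, 43, 65, 33]
  33 < parent 38 at index 2, swap → [32, 35, 33, 43, 65, 38]

[32, 35, 33, 43, 65, 38]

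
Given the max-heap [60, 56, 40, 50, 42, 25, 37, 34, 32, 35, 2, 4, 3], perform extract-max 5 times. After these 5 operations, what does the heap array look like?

[37, 35, 32, 34, 4, 25, 2, 3]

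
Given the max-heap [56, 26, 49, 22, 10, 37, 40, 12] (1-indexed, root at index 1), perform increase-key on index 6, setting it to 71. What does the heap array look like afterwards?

[71, 26, 56, 22, 10, 49, 40, 12]

set index 6 from 37 to 71 → [56, 26, 49, 22, 10, 71, 40, 12]
71 > parent 49 at index 3, swap → [56, 26, 71, 22, 10, 49, 40, 12]
71 > parent 56 at index 1, swap → [71, 26, 56, 22, 10, 49, 40, 12]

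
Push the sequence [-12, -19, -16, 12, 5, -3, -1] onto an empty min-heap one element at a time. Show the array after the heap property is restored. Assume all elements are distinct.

Insert -12:
  append -12 at index 0 → [-12] (no swap needed)
Insert -19:
  append -19 at index 1 → [-12, -19]
  -19 < parent -12 at index 0, swap → [-19, -12]
Insert -16:
  append -16 at index 2 → [-19, -12, -16] (no swap needed)
Insert 12:
  append 12 at index 3 → [-19, -12, -16, 12] (no swap needed)
Insert 5:
  append 5 at index 4 → [-19, -12, -16, 12, 5] (no swap needed)
Insert -3:
  append -3 at index 5 → [-19, -12, -16, 12, 5, -3] (no swap needed)
Insert -1:
  append -1 at index 6 → [-19, -12, -16, 12, 5, -3, -1] (no swap needed)

[-19, -12, -16, 12, 5, -3, -1]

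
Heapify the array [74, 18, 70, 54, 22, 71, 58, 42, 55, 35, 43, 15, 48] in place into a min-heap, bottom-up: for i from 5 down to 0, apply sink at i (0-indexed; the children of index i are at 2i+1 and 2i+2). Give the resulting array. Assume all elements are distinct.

[15, 18, 48, 42, 22, 70, 58, 54, 55, 35, 43, 71, 74]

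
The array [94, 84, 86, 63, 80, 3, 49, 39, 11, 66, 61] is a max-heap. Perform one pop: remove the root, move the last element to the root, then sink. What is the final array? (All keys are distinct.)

[86, 84, 61, 63, 80, 3, 49, 39, 11, 66]

remove root 94; move last element 61 to root → [61, 84, 86, 63, 80, 3, 49, 39, 11, 66]
61 vs larger child 86 at index 2, swap → [86, 84, 61, 63, 80, 3, 49, 39, 11, 66]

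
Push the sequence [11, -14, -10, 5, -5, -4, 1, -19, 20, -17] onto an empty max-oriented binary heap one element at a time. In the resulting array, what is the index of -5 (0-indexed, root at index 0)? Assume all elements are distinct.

4

Insert 11:
  append 11 at index 0 → [11] (no swap needed)
Insert -14:
  append -14 at index 1 → [11, -14] (no swap needed)
Insert -10:
  append -10 at index 2 → [11, -14, -10] (no swap needed)
Insert 5:
  append 5 at index 3 → [11, -14, -10, 5]
  5 > parent -14 at index 1, swap → [11, 5, -10, -14]
Insert -5:
  append -5 at index 4 → [11, 5, -10, -14, -5] (no swap needed)
Insert -4:
  append -4 at index 5 → [11, 5, -10, -14, -5, -4]
  -4 > parent -10 at index 2, swap → [11, 5, -4, -14, -5, -10]
Insert 1:
  append 1 at index 6 → [11, 5, -4, -14, -5, -10, 1]
  1 > parent -4 at index 2, swap → [11, 5, 1, -14, -5, -10, -4]
Insert -19:
  append -19 at index 7 → [11, 5, 1, -14, -5, -10, -4, -19] (no swap needed)
Insert 20:
  append 20 at index 8 → [11, 5, 1, -14, -5, -10, -4, -19, 20]
  20 > parent -14 at index 3, swap → [11, 5, 1, 20, -5, -10, -4, -19, -14]
  20 > parent 5 at index 1, swap → [11, 20, 1, 5, -5, -10, -4, -19, -14]
  20 > parent 11 at index 0, swap → [20, 11, 1, 5, -5, -10, -4, -19, -14]
Insert -17:
  append -17 at index 9 → [20, 11, 1, 5, -5, -10, -4, -19, -14, -17] (no swap needed)
resulting array: [20, 11, 1, 5, -5, -10, -4, -19, -14, -17]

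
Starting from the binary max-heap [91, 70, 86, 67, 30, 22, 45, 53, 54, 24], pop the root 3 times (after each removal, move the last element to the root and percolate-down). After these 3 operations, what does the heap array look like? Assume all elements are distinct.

[67, 54, 45, 53, 30, 22, 24]

extract-max #1 returns 91:
  remove root 91; move last element 24 to root → [24, 70, 86, 67, 30, 22, 45, 53, 54]
  24 vs larger child 86 at index 2, swap → [86, 70, 24, 67, 30, 22, 45, 53, 54]
  24 vs larger child 45 at index 6, swap → [86, 70, 45, 67, 30, 22, 24, 53, 54]
extract-max #2 returns 86:
  remove root 86; move last element 54 to root → [54, 70, 45, 67, 30, 22, 24, 53]
  54 vs larger child 70 at index 1, swap → [70, 54, 45, 67, 30, 22, 24, 53]
  54 vs larger child 67 at index 3, swap → [70, 67, 45, 54, 30, 22, 24, 53]
extract-max #3 returns 70:
  remove root 70; move last element 53 to root → [53, 67, 45, 54, 30, 22, 24]
  53 vs larger child 67 at index 1, swap → [67, 53, 45, 54, 30, 22, 24]
  53 vs larger child 54 at index 3, swap → [67, 54, 45, 53, 30, 22, 24]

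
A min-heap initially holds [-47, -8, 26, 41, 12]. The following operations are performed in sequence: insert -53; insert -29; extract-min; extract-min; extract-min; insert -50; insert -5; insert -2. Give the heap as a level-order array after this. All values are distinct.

insert -53:
  append -53 at index 5 → [-47, -8, 26, 41, 12, -53]
  -53 < parent 26 at index 2, swap → [-47, -8, -53, 41, 12, 26]
  -53 < parent -47 at index 0, swap → [-53, -8, -47, 41, 12, 26]
insert -29:
  append -29 at index 6 → [-53, -8, -47, 41, 12, 26, -29] (no swap needed)
extract-min → returns -53:
  remove root -53; move last element -29 to root → [-29, -8, -47, 41, 12, 26]
  -29 vs smaller child -47 at index 2, swap → [-47, -8, -29, 41, 12, 26]
extract-min → returns -47:
  remove root -47; move last element 26 to root → [26, -8, -29, 41, 12]
  26 vs smaller child -29 at index 2, swap → [-29, -8, 26, 41, 12]
extract-min → returns -29:
  remove root -29; move last element 12 to root → [12, -8, 26, 41]
  12 vs smaller child -8 at index 1, swap → [-8, 12, 26, 41]
insert -50:
  append -50 at index 4 → [-8, 12, 26, 41, -50]
  -50 < parent 12 at index 1, swap → [-8, -50, 26, 41, 12]
  -50 < parent -8 at index 0, swap → [-50, -8, 26, 41, 12]
insert -5:
  append -5 at index 5 → [-50, -8, 26, 41, 12, -5]
  -5 < parent 26 at index 2, swap → [-50, -8, -5, 41, 12, 26]
insert -2:
  append -2 at index 6 → [-50, -8, -5, 41, 12, 26, -2] (no swap needed)

[-50, -8, -5, 41, 12, 26, -2]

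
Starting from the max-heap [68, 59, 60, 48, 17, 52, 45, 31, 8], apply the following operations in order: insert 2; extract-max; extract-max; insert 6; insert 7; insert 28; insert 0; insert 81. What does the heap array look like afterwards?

insert 2:
  append 2 at index 9 → [68, 59, 60, 48, 17, 52, 45, 31, 8, 2] (no swap needed)
extract-max → returns 68:
  remove root 68; move last element 2 to root → [2, 59, 60, 48, 17, 52, 45, 31, 8]
  2 vs larger child 60 at index 2, swap → [60, 59, 2, 48, 17, 52, 45, 31, 8]
  2 vs larger child 52 at index 5, swap → [60, 59, 52, 48, 17, 2, 45, 31, 8]
extract-max → returns 60:
  remove root 60; move last element 8 to root → [8, 59, 52, 48, 17, 2, 45, 31]
  8 vs larger child 59 at index 1, swap → [59, 8, 52, 48, 17, 2, 45, 31]
  8 vs larger child 48 at index 3, swap → [59, 48, 52, 8, 17, 2, 45, 31]
  8 vs only child 31 at index 7, swap → [59, 48, 52, 31, 17, 2, 45, 8]
insert 6:
  append 6 at index 8 → [59, 48, 52, 31, 17, 2, 45, 8, 6] (no swap needed)
insert 7:
  append 7 at index 9 → [59, 48, 52, 31, 17, 2, 45, 8, 6, 7] (no swap needed)
insert 28:
  append 28 at index 10 → [59, 48, 52, 31, 17, 2, 45, 8, 6, 7, 28]
  28 > parent 17 at index 4, swap → [59, 48, 52, 31, 28, 2, 45, 8, 6, 7, 17]
insert 0:
  append 0 at index 11 → [59, 48, 52, 31, 28, 2, 45, 8, 6, 7, 17, 0] (no swap needed)
insert 81:
  append 81 at index 12 → [59, 48, 52, 31, 28, 2, 45, 8, 6, 7, 17, 0, 81]
  81 > parent 2 at index 5, swap → [59, 48, 52, 31, 28, 81, 45, 8, 6, 7, 17, 0, 2]
  81 > parent 52 at index 2, swap → [59, 48, 81, 31, 28, 52, 45, 8, 6, 7, 17, 0, 2]
  81 > parent 59 at index 0, swap → [81, 48, 59, 31, 28, 52, 45, 8, 6, 7, 17, 0, 2]

[81, 48, 59, 31, 28, 52, 45, 8, 6, 7, 17, 0, 2]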